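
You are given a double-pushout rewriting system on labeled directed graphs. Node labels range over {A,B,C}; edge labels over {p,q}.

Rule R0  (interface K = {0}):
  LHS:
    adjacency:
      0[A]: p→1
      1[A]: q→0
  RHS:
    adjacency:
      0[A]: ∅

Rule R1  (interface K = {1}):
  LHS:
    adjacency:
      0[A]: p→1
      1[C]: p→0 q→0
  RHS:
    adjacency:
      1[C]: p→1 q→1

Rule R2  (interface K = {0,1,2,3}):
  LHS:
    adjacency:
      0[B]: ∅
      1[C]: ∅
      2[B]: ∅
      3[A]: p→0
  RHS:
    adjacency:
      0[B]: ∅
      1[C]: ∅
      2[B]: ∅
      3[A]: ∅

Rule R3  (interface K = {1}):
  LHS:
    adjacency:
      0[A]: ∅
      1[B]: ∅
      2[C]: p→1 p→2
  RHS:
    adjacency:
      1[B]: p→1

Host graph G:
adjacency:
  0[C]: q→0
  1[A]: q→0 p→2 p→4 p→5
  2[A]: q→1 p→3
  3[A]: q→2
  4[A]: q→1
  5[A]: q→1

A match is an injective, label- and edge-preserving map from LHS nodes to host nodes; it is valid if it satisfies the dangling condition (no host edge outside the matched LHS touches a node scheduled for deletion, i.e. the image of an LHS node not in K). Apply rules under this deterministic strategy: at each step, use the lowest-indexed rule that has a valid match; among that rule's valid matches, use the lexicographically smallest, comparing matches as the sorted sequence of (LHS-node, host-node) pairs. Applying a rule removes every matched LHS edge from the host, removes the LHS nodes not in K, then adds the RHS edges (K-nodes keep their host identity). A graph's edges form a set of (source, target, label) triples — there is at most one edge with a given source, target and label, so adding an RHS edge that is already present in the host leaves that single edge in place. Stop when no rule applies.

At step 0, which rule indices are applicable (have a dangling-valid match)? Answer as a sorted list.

Answer: [R0]

Rewrite trace:
R0: 3 valid matches — {0↦1, 1↦4}, {0↦1, 1↦5}, {0↦2, 1↦3}
R1: no valid match — LHS pattern not found
R2: no valid match — LHS pattern not found
R3: no valid match — LHS pattern not found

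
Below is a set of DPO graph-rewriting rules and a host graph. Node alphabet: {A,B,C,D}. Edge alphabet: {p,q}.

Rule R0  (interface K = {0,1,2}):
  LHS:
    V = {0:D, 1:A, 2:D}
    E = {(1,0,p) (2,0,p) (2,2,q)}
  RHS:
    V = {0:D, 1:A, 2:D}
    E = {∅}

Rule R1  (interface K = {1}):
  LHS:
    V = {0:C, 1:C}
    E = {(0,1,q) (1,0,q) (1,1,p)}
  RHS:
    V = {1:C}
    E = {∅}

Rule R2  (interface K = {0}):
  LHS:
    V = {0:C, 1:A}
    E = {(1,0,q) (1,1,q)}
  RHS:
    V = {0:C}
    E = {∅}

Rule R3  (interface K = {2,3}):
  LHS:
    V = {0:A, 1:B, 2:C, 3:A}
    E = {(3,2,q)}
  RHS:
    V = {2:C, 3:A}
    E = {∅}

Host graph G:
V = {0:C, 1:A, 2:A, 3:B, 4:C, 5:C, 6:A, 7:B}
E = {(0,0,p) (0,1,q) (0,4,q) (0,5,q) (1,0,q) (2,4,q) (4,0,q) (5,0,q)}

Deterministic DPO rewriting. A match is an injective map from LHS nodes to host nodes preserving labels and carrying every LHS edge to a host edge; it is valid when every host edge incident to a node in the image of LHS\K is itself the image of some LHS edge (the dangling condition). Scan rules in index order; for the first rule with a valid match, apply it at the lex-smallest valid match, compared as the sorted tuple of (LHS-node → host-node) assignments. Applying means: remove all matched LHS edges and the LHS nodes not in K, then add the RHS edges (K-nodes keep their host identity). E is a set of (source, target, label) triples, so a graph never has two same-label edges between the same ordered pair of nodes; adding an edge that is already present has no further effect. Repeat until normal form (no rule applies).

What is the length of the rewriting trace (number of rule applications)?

Answer: 2

Rewrite trace:
start.  V:8 E:8  edges: 0-p->0 0-q->1 0-q->4 0-q->5 1-q->0 2-q->4 4-q->0 5-q->0
1. fire R1 via {0↦5, 1↦0}  →  V:7 E:5  edges: 0-q->1 0-q->4 1-q->0 2-q->4 4-q->0
2. fire R3 via {0↦6, 1↦3, 2↦0, 3↦1}  →  V:5 E:4  edges: 0-q->1 0-q->4 2-q->4 4-q->0
normal form: no rule applies after step 2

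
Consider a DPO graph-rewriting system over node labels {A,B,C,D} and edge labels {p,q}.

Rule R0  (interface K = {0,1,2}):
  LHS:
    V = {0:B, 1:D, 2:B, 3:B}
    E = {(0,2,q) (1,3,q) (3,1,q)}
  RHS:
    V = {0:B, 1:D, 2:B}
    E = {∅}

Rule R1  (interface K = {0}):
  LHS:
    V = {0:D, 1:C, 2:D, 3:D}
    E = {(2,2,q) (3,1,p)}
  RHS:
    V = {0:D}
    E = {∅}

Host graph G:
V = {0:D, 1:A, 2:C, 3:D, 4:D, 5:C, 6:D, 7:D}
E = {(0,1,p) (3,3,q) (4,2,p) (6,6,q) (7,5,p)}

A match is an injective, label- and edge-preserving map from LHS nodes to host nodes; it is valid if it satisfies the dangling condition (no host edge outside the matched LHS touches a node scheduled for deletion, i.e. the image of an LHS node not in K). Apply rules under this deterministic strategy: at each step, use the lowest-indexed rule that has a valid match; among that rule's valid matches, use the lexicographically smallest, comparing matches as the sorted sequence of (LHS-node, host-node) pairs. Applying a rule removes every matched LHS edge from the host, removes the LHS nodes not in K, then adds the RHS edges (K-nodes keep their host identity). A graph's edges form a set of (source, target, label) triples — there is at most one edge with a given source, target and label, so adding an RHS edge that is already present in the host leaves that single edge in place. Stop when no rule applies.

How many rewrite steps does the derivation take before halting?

Answer: 2

Steps:
start.  V:8 E:5  edges: 0-p->1 3-q->3 4-p->2 6-q->6 7-p->5
1. fire R1 via {0↦0, 1↦2, 2↦3, 3↦4}  →  V:5 E:3  edges: 0-p->1 6-q->6 7-p->5
2. fire R1 via {0↦0, 1↦5, 2↦6, 3↦7}  →  V:2 E:1  edges: 0-p->1
normal form: no rule applies after step 2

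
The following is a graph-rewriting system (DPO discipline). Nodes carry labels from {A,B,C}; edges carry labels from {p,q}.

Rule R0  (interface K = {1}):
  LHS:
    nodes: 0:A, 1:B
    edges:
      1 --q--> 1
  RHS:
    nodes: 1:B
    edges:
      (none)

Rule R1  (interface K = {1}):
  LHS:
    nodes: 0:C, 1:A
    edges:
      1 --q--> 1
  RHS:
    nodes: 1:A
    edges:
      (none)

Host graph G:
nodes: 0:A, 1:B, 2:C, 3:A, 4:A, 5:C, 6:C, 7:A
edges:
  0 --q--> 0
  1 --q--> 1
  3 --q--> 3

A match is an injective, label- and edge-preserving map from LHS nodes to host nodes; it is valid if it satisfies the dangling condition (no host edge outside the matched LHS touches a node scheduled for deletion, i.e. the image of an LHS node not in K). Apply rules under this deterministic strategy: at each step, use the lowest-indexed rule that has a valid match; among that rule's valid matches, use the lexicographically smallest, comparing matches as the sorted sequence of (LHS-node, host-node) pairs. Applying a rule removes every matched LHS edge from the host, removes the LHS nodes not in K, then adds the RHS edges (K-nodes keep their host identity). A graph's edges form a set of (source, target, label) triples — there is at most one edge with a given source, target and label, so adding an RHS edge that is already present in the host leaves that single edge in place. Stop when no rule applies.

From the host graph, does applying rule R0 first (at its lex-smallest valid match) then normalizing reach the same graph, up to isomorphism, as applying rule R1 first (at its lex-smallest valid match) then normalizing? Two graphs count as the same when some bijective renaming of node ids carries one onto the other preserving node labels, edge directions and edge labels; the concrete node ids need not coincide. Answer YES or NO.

Answer: YES

Steps:
branch R0-first: apply at {0↦4, 1↦1} → |E|=2, then 2 more step(s) → NF |V|=5 |E|=0 V={0:A, 1:B, 3:A, 6:C, 7:A} E=∅
branch R1-first: apply at {0↦2, 1↦0} → |E|=2, then 2 more step(s) → NF |V|=5 |E|=0 V={1:B, 3:A, 4:A, 6:C, 7:A} E=∅
graphs isomorphic (equal up to label-preserving node renaming)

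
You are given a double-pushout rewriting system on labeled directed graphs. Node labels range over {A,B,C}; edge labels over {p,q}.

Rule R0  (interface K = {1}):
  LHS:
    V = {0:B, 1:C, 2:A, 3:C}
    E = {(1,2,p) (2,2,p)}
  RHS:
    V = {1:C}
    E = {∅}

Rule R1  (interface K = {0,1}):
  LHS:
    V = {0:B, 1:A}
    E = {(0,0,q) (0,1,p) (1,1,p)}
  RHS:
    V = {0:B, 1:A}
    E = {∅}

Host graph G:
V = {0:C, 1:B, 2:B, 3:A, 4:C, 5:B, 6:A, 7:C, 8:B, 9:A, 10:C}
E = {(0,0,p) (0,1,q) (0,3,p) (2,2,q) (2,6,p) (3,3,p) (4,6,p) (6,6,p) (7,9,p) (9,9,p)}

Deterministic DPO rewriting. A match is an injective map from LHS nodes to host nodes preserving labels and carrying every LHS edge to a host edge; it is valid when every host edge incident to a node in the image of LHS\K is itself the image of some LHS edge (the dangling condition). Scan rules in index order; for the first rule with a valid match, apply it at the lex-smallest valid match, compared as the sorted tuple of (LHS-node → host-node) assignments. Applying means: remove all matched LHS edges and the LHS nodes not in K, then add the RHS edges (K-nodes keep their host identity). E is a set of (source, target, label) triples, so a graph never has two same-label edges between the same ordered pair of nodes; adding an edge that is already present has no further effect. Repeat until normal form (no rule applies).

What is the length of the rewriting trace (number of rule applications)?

Answer: 2

Rewrite trace:
initial: |V|=11 |E|=10  E = 0-p->0 0-q->1 0-p->3 2-q->2 2-p->6 3-p->3 4-p->6 6-p->6 7-p->9 9-p->9
step 1: apply R0 at {0↦5, 1↦0, 2↦3, 3↦10}  → |V|=8 |E|=8  E = 0-p->0 0-q->1 2-q->2 2-p->6 4-p->6 6-p->6 7-p->9 9-p->9
step 2: apply R1 at {0↦2, 1↦6}  → |V|=8 |E|=5  E = 0-p->0 0-q->1 4-p->6 7-p->9 9-p->9
halt: no rule applies after step 2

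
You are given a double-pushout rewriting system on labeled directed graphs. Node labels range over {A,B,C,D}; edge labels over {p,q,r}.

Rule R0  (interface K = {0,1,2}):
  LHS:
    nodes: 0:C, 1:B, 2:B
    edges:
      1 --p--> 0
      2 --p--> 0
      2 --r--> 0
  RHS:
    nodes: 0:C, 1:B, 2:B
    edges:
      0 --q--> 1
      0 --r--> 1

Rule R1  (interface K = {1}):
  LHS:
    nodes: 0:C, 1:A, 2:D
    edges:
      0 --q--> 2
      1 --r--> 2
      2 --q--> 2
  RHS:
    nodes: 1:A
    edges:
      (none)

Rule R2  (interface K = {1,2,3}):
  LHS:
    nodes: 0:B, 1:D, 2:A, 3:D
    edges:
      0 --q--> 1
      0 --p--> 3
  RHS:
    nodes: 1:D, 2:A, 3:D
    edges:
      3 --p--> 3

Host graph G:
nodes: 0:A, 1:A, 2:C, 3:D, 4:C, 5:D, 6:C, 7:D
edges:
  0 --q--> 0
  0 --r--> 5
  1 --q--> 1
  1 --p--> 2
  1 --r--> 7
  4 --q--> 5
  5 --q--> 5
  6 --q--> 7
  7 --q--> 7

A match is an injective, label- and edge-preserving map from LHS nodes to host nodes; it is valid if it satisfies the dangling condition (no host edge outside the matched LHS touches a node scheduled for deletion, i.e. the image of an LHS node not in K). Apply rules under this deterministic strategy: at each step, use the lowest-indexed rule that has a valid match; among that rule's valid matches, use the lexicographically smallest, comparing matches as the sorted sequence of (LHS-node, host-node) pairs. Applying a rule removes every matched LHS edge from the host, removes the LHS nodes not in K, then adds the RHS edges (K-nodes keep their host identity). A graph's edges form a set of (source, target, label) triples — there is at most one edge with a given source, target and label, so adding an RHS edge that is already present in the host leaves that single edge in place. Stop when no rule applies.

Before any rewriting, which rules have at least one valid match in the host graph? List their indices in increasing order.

Answer: [R1]

Rewrite trace:
R0: no valid match — LHS pattern not found
R1: 2 valid matches — {0↦4, 1↦0, 2↦5}, {0↦6, 1↦1, 2↦7}
R2: no valid match — LHS pattern not found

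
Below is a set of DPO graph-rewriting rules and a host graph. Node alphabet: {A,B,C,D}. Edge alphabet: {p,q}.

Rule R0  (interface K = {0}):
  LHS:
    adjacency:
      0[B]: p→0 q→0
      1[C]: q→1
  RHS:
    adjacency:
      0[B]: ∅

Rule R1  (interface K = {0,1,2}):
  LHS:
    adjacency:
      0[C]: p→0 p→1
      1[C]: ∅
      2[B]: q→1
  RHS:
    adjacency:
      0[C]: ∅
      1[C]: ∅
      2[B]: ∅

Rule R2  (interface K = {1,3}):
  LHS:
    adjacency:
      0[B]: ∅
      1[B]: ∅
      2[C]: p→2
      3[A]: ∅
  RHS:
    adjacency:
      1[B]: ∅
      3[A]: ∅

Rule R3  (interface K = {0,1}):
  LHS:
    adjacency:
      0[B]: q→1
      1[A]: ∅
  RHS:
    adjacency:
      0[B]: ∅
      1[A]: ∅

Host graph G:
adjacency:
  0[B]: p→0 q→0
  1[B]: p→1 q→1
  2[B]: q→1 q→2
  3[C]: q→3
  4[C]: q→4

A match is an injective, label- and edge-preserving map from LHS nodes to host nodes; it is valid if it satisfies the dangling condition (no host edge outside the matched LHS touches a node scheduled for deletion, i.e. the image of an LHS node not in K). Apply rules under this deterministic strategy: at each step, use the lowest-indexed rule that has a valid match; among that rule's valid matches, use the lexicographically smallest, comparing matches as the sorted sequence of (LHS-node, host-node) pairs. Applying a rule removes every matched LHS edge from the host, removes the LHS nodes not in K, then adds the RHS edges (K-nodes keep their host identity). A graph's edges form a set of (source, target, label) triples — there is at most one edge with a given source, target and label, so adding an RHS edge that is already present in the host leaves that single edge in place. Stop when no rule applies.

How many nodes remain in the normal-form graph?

start.  V:5 E:8  edges: 0-p->0 0-q->0 1-p->1 1-q->1 2-q->1 2-q->2 3-q->3 4-q->4
1. fire R0 via {0↦0, 1↦3}  →  V:4 E:5  edges: 1-p->1 1-q->1 2-q->1 2-q->2 4-q->4
2. fire R0 via {0↦1, 1↦4}  →  V:3 E:2  edges: 2-q->1 2-q->2
normal form: no rule applies after step 2
NF nodes: {0:B, 1:B, 2:B}

Answer: 3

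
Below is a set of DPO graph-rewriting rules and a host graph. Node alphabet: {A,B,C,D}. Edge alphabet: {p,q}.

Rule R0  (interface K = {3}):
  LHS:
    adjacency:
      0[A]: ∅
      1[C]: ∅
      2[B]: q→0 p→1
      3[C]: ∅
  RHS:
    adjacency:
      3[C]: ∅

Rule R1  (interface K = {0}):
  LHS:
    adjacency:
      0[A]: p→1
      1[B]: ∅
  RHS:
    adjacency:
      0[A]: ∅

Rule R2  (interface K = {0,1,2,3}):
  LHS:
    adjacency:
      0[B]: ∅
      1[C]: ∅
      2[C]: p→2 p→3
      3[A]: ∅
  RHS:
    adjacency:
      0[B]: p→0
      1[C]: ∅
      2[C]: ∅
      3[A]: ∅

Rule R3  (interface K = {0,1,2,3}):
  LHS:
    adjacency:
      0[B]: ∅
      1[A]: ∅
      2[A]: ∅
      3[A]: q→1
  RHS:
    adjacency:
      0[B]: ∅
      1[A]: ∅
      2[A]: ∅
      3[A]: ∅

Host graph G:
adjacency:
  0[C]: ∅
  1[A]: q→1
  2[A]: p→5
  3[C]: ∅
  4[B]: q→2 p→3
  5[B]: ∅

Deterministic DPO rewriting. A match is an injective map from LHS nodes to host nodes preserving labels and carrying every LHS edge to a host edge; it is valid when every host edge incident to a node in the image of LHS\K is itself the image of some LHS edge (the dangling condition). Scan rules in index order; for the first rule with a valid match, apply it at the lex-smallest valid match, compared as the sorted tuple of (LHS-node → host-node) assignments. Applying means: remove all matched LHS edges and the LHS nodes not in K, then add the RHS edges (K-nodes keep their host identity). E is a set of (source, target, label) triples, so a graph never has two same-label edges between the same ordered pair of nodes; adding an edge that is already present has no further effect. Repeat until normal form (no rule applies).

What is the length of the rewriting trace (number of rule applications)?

start.  V:6 E:4  edges: 1-q->1 2-p->5 4-q->2 4-p->3
1. fire R1 via {0↦2, 1↦5}  →  V:5 E:3  edges: 1-q->1 4-q->2 4-p->3
2. fire R0 via {0↦2, 1↦3, 2↦4, 3↦0}  →  V:2 E:1  edges: 1-q->1
normal form: no rule applies after step 2

Answer: 2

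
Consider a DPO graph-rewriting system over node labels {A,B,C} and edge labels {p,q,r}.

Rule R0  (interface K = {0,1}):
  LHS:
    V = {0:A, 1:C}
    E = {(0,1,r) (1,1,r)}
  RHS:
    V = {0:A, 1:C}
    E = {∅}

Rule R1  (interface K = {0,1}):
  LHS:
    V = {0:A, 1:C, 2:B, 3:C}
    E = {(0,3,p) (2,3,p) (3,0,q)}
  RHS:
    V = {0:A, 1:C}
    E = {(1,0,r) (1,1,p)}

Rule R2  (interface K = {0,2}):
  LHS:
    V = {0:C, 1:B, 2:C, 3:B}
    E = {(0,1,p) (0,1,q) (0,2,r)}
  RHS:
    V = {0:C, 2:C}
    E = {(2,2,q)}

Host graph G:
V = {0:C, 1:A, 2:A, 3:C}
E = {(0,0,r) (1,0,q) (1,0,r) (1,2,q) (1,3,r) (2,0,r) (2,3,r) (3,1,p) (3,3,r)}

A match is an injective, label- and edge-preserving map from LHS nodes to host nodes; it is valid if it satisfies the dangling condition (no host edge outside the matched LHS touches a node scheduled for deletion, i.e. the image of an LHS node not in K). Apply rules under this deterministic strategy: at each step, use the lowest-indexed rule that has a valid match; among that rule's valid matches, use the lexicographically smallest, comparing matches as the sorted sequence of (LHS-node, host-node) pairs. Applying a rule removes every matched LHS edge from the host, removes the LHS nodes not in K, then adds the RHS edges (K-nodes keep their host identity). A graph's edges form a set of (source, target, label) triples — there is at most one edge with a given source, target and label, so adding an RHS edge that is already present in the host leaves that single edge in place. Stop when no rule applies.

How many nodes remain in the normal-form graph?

Answer: 4

Rewrite trace:
initial: |V|=4 |E|=9  E = 0-r->0 1-q->0 1-r->0 1-q->2 1-r->3 2-r->0 2-r->3 3-p->1 3-r->3
step 1: apply R0 at {0↦1, 1↦0}  → |V|=4 |E|=7  E = 1-q->0 1-q->2 1-r->3 2-r->0 2-r->3 3-p->1 3-r->3
step 2: apply R0 at {0↦1, 1↦3}  → |V|=4 |E|=5  E = 1-q->0 1-q->2 2-r->0 2-r->3 3-p->1
normal form: no rule applies after step 2
NF nodes: {0:C, 1:A, 2:A, 3:C}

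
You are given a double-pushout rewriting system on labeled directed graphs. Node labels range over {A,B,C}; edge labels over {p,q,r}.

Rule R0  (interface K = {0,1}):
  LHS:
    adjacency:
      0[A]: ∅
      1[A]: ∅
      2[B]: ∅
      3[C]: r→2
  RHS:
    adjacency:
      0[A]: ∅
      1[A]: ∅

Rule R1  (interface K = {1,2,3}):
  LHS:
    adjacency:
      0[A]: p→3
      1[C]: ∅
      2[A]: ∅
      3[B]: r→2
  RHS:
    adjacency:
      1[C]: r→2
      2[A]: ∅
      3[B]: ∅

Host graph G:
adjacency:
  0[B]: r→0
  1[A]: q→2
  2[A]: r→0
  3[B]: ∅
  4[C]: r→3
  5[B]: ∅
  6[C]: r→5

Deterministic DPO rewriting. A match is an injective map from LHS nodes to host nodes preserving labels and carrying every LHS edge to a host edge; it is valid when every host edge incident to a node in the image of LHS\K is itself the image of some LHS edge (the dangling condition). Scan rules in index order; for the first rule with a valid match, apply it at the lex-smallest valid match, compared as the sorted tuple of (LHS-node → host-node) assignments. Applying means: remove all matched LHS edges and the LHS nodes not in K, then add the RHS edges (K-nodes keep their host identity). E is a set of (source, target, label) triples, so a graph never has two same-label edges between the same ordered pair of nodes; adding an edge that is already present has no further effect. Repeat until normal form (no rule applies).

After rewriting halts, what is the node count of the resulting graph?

Answer: 3

Steps:
[0] host  ⇒  7 nodes, 5 edges  {0-r->0 1-q->2 2-r->0 4-r->3 6-r->5}
[1] R0 @ {0↦1, 1↦2, 2↦3, 3↦4}  ⇒  5 nodes, 4 edges  {0-r->0 1-q->2 2-r->0 6-r->5}
[2] R0 @ {0↦1, 1↦2, 2↦5, 3↦6}  ⇒  3 nodes, 3 edges  {0-r->0 1-q->2 2-r->0}
final graph: no rule applies after step 2
NF nodes: {0:B, 1:A, 2:A}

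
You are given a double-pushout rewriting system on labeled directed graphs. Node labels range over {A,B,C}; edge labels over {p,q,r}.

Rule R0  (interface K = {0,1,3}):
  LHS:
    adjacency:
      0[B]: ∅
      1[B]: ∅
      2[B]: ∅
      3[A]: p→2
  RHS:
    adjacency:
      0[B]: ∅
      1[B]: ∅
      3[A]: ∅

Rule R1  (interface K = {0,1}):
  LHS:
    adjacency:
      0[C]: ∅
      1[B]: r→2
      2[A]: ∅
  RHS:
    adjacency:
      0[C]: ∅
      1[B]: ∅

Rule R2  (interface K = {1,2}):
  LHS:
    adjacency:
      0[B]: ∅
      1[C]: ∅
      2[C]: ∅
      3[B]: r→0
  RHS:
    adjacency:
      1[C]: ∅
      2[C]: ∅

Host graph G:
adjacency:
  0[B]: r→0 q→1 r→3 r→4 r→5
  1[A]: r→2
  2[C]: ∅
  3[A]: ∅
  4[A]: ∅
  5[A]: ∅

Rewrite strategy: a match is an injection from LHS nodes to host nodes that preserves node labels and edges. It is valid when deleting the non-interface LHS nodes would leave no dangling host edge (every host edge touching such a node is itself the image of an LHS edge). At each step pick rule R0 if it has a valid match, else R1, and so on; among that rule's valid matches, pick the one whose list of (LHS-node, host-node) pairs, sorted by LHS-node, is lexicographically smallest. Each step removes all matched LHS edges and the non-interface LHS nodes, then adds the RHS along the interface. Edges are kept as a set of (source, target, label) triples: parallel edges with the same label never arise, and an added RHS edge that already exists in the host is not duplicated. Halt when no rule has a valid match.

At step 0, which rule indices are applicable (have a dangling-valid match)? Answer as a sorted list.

Answer: [R1]

Derivation:
R0: no valid match — LHS pattern not found
R1: 3 valid matches — {0↦2, 1↦0, 2↦3}, {0↦2, 1↦0, 2↦4}, {0↦2, 1↦0, 2↦5}
R2: no valid match — LHS pattern not found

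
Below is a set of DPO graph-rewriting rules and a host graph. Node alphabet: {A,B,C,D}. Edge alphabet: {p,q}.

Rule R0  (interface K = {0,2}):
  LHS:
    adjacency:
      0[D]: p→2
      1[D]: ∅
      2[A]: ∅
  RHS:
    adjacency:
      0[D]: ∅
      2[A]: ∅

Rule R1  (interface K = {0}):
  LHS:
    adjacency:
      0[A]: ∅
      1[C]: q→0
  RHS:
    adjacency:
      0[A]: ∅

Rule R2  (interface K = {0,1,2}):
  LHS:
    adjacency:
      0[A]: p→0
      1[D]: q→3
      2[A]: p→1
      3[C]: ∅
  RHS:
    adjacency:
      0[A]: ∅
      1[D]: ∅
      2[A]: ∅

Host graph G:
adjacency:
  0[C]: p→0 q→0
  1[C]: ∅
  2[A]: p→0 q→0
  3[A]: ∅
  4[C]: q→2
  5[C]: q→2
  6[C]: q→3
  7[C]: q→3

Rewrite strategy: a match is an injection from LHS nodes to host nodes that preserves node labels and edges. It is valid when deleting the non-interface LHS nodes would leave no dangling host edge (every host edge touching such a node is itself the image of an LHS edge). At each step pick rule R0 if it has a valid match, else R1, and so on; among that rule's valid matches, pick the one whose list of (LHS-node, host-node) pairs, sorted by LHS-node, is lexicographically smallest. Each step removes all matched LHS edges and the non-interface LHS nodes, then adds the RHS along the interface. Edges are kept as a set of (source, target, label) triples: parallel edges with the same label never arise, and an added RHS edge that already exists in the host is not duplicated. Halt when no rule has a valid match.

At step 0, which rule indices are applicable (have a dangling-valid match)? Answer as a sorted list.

R0: no valid match — LHS pattern not found
R1: 4 valid matches — {0↦2, 1↦4}, {0↦2, 1↦5}, {0↦3, 1↦6} (+1 more)
R2: no valid match — LHS pattern not found

Answer: [R1]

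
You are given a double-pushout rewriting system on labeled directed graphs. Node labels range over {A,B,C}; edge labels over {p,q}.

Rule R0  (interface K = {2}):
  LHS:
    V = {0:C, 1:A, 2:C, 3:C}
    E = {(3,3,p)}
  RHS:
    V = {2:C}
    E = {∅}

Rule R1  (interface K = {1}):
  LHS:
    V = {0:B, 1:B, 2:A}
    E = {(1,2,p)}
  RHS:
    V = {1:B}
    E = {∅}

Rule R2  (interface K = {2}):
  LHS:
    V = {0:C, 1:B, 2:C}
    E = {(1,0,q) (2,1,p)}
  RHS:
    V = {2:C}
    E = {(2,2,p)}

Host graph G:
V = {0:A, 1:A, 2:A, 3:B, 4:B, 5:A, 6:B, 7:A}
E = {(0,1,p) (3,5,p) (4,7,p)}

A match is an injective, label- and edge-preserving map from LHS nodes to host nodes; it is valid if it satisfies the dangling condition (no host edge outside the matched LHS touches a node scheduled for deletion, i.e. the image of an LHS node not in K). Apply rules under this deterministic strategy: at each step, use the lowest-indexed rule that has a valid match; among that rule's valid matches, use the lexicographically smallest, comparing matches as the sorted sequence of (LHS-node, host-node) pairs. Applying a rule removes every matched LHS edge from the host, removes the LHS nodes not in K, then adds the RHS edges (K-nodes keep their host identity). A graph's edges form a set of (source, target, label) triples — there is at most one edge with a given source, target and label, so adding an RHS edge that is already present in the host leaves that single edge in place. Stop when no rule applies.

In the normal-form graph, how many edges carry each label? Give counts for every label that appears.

initial: |V|=8 |E|=3  E = 0-p->1 3-p->5 4-p->7
step 1: apply R1 at {0↦6, 1↦3, 2↦5}  → |V|=6 |E|=2  E = 0-p->1 4-p->7
step 2: apply R1 at {0↦3, 1↦4, 2↦7}  → |V|=4 |E|=1  E = 0-p->1
halt: no rule applies after step 2
NF edges: [(0, 1, 'p')]

Answer: p:1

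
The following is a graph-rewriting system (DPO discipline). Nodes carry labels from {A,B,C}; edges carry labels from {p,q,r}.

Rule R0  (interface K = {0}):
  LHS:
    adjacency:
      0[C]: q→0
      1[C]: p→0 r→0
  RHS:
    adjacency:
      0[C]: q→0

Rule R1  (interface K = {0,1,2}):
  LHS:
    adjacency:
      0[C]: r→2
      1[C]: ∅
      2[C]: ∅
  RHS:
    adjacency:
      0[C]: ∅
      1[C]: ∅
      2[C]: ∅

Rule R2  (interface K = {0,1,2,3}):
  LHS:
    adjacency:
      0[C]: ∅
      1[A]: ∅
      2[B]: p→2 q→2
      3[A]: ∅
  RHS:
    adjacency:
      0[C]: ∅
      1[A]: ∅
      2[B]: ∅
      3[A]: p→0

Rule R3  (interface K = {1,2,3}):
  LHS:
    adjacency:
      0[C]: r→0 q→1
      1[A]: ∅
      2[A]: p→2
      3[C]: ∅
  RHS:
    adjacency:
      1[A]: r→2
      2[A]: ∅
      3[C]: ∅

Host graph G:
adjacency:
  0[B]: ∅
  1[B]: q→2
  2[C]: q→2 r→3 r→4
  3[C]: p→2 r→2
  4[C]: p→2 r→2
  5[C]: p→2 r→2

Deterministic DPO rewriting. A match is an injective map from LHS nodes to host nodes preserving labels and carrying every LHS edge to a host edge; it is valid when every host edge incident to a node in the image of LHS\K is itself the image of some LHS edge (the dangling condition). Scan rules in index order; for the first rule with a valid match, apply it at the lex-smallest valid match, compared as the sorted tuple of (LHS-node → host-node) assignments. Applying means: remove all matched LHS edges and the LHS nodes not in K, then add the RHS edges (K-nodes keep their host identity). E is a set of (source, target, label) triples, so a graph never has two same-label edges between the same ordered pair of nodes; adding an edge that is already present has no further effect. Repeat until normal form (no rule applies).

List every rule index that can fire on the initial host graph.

R0: 1 valid match — {0↦2, 1↦5}
R1: 10 valid matches — {0↦2, 1↦3, 2↦4}, {0↦2, 1↦4, 2↦3}, {0↦2, 1↦5, 2↦3} (+7 more)
R2: no valid match — LHS pattern not found
R3: no valid match — LHS pattern not found

Answer: [R0,R1]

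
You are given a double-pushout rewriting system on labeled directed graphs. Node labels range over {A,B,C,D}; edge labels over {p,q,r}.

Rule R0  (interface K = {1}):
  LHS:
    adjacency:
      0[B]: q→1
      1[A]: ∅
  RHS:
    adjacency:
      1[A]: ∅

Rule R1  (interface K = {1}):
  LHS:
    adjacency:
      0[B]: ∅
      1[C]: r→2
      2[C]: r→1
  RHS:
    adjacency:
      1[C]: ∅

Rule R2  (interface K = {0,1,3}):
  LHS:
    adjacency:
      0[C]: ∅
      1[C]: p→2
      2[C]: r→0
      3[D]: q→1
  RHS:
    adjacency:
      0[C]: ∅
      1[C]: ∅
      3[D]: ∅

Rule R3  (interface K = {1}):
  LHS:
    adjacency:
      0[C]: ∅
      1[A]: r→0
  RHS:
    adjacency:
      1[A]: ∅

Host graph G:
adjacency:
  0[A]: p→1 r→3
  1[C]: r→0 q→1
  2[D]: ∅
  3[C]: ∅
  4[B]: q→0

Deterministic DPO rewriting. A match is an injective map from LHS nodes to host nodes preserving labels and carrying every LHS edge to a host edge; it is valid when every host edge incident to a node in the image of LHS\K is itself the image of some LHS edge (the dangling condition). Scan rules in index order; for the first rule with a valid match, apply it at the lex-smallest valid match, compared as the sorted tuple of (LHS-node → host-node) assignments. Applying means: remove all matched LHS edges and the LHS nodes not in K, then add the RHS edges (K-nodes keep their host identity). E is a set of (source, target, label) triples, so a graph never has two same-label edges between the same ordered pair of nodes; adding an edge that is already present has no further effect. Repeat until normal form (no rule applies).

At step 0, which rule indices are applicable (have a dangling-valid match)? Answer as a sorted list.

R0: 1 valid match — {0↦4, 1↦0}
R1: no valid match — LHS pattern not found
R2: no valid match — LHS pattern not found
R3: 1 valid match — {0↦3, 1↦0}

Answer: [R0,R3]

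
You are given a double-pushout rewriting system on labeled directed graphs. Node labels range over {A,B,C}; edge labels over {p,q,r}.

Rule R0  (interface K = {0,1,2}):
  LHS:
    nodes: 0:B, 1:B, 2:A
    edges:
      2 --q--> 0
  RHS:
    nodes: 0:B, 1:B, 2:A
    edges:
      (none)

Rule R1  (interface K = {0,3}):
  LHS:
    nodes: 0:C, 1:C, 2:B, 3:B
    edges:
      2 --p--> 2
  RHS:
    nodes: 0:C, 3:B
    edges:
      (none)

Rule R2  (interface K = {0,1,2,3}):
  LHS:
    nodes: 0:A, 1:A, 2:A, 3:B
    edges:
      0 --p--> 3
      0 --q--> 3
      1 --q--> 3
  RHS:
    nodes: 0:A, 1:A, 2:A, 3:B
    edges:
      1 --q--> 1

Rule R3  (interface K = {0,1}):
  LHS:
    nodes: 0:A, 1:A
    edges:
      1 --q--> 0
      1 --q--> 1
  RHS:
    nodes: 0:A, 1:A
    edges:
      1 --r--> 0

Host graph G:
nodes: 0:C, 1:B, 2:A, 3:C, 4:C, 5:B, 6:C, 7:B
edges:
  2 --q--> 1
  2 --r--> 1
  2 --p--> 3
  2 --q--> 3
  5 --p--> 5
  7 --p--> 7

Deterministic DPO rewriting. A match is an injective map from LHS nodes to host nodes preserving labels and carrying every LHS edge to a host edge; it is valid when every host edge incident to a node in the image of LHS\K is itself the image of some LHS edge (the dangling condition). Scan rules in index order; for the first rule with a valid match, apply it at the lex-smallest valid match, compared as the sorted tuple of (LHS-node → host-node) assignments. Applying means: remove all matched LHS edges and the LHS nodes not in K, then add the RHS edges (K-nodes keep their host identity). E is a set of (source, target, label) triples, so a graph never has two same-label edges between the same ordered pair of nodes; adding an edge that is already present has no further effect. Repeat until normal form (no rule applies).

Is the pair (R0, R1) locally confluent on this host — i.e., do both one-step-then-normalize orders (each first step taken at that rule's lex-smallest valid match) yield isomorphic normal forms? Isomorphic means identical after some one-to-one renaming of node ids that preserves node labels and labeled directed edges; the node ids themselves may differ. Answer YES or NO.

Answer: YES

Rewrite trace:
branch R0-first: apply at {0↦1, 1↦5, 2↦2} → |E|=5, then 2 more step(s) → NF |V|=4 |E|=3 V={0:C, 1:B, 2:A, 3:C} E=2-r->1 2-p->3 2-q->3
branch R1-first: apply at {0↦0, 1↦4, 2↦5, 3↦1} → |E|=5, then 2 more step(s) → NF |V|=4 |E|=3 V={0:C, 1:B, 2:A, 3:C} E=2-r->1 2-p->3 2-q->3
graphs isomorphic (equal up to label-preserving node renaming)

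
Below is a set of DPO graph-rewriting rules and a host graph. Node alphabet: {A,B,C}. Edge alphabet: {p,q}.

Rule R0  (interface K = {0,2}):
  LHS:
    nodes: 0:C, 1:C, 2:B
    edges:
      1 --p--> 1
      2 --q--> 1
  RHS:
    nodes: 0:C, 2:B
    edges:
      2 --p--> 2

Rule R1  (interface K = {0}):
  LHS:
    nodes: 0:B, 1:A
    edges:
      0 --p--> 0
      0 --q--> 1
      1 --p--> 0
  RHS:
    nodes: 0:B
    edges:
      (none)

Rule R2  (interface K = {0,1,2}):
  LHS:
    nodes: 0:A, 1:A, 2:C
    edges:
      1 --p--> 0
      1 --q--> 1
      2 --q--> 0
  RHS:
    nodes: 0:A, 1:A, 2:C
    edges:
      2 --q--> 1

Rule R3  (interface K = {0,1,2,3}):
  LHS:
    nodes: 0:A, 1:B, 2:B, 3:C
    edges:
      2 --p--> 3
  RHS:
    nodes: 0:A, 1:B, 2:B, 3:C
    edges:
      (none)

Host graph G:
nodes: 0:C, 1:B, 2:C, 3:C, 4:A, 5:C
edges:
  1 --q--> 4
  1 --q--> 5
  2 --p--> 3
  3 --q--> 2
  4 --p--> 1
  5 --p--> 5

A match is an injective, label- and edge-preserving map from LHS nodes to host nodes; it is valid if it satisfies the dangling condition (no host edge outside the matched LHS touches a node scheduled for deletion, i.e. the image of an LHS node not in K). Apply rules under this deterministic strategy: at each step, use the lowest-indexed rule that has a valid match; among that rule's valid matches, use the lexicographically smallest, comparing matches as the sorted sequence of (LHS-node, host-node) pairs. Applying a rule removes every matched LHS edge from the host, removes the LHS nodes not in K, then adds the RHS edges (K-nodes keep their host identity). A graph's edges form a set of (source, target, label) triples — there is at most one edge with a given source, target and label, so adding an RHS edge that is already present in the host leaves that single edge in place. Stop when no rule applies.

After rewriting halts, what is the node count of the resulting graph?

Answer: 4

Steps:
[0] host  ⇒  6 nodes, 6 edges  {1-q->4 1-q->5 2-p->3 3-q->2 4-p->1 5-p->5}
[1] R0 @ {0↦0, 1↦5, 2↦1}  ⇒  5 nodes, 5 edges  {1-p->1 1-q->4 2-p->3 3-q->2 4-p->1}
[2] R1 @ {0↦1, 1↦4}  ⇒  4 nodes, 2 edges  {2-p->3 3-q->2}
normal form: no rule applies after step 2
NF nodes: {0:C, 1:B, 2:C, 3:C}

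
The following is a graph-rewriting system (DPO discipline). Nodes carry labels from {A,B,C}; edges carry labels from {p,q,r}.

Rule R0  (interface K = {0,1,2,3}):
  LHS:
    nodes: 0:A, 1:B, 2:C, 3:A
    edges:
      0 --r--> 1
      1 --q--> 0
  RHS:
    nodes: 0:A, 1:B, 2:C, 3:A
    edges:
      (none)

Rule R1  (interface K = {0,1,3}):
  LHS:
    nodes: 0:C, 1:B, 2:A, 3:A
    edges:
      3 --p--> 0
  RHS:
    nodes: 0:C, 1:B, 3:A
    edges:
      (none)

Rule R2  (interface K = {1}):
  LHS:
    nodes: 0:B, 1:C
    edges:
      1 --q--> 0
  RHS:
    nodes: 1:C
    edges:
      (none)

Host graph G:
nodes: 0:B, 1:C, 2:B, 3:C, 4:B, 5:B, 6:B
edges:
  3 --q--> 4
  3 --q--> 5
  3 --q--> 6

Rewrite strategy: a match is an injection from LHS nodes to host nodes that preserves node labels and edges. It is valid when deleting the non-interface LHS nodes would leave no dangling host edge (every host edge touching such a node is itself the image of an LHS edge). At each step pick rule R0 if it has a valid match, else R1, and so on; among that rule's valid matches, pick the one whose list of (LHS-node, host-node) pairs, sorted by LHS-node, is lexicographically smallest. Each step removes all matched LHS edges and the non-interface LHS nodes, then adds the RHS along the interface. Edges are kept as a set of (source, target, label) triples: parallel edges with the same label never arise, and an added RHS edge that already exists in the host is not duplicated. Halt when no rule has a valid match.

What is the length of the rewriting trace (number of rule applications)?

Answer: 3

Rewrite trace:
initial: |V|=7 |E|=3  E = 3-q->4 3-q->5 3-q->6
step 1: apply R2 at {0↦4, 1↦3}  → |V|=6 |E|=2  E = 3-q->5 3-q->6
step 2: apply R2 at {0↦5, 1↦3}  → |V|=5 |E|=1  E = 3-q->6
step 3: apply R2 at {0↦6, 1↦3}  → |V|=4 |E|=0  E = ∅
normal form: no rule applies after step 3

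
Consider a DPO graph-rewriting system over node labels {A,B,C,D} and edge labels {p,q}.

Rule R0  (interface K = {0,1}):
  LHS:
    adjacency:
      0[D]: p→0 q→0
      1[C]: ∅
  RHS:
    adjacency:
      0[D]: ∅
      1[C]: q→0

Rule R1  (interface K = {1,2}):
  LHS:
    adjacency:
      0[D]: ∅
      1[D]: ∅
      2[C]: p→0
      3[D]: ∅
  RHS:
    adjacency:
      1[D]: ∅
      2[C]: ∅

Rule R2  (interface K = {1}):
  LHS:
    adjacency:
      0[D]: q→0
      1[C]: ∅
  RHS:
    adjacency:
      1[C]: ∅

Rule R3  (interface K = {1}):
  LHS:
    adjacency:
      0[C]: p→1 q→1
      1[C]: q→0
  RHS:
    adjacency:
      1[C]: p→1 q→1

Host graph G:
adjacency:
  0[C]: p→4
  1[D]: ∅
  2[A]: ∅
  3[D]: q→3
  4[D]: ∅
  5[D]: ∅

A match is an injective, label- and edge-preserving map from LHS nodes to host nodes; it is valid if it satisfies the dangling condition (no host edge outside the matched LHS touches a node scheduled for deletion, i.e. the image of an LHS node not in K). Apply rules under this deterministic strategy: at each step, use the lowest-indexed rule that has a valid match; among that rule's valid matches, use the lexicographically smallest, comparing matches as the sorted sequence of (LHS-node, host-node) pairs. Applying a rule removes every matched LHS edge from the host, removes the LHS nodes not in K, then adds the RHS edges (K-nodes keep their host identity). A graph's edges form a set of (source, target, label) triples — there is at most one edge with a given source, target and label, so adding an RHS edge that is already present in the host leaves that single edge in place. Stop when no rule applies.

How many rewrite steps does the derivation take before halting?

start.  V:6 E:2  edges: 0-p->4 3-q->3
1. fire R1 via {0↦4, 1↦1, 2↦0, 3↦5}  →  V:4 E:1  edges: 3-q->3
2. fire R2 via {0↦3, 1↦0}  →  V:3 E:0  edges: ∅
halt: no rule applies after step 2

Answer: 2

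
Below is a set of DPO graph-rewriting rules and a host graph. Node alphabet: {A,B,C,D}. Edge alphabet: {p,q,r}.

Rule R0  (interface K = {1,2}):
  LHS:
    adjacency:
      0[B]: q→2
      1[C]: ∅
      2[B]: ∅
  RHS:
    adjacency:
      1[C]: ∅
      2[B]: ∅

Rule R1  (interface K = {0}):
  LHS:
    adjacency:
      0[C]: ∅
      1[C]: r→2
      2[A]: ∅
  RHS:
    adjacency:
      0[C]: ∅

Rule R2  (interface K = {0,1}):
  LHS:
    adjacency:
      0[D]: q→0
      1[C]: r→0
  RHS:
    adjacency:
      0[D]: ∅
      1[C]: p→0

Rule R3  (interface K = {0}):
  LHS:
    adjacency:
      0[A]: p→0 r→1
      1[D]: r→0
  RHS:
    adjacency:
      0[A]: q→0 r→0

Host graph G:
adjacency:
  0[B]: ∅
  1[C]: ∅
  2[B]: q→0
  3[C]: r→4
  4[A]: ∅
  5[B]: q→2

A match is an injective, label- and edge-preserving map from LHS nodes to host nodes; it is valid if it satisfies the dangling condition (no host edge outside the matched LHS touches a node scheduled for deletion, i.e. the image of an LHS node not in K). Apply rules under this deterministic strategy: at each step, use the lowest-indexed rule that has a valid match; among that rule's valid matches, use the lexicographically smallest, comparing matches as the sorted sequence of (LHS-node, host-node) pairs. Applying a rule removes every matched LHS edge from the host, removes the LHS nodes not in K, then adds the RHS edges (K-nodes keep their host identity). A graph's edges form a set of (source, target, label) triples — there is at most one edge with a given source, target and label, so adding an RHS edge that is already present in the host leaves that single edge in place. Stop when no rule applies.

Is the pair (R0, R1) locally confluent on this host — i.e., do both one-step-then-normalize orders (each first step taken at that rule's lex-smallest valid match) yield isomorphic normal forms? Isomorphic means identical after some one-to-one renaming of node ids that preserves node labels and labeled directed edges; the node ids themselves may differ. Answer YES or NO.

branch R0-first: apply at {0↦5, 1↦1, 2↦2} → |E|=2, then 2 more step(s) → NF |V|=2 |E|=0 V={0:B, 1:C} E=∅
branch R1-first: apply at {0↦1, 1↦3, 2↦4} → |E|=2, then 2 more step(s) → NF |V|=2 |E|=0 V={0:B, 1:C} E=∅
graphs isomorphic (equal up to label-preserving node renaming)

Answer: YES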